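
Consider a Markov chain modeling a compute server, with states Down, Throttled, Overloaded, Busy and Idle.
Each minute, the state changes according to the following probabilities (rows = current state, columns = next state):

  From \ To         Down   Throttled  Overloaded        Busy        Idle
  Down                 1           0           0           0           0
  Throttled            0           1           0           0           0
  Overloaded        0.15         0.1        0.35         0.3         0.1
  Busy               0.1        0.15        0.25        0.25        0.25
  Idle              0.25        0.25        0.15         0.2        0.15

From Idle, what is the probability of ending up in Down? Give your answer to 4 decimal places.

Let h(s) be the probability of absorption at Down starting from transient state s. Then h(Down) = 1 and h(Throttled) = 0. By first-step analysis:
h(Overloaded) = 0.15·1 + 0.1·0 + 0.35·h(Overloaded) + 0.3·h(Busy) + 0.1·h(Idle)
h(Busy) = 0.1·1 + 0.15·0 + 0.25·h(Overloaded) + 0.25·h(Busy) + 0.25·h(Idle)
h(Idle) = 0.25·1 + 0.25·0 + 0.15·h(Overloaded) + 0.2·h(Busy) + 0.15·h(Idle)
Solving: h(Overloaded) = 0.5269, h(Busy) = 0.4753, h(Idle) = 0.4989.
Starting from Idle, the probability is 0.4989.

0.4989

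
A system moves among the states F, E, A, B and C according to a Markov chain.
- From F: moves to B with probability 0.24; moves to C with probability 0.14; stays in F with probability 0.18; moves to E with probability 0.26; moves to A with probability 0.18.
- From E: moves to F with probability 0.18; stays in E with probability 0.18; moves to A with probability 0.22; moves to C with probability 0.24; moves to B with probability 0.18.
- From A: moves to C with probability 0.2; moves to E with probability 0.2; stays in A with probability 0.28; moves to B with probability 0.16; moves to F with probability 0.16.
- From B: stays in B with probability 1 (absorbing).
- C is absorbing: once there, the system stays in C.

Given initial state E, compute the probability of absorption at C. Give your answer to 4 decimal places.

0.5343

Let h(s) be the probability of absorption at C starting from transient state s. Then h(C) = 1 and h(B) = 0. By first-step analysis:
h(F) = 0.18·h(F) + 0.26·h(E) + 0.18·h(A) + 0.24·0 + 0.14·1
h(E) = 0.18·h(F) + 0.18·h(E) + 0.22·h(A) + 0.18·0 + 0.24·1
h(A) = 0.16·h(F) + 0.2·h(E) + 0.28·h(A) + 0.16·0 + 0.2·1
Solving: h(F) = 0.4559, h(E) = 0.5343, h(A) = 0.5275.
Starting from E, the probability is 0.5343.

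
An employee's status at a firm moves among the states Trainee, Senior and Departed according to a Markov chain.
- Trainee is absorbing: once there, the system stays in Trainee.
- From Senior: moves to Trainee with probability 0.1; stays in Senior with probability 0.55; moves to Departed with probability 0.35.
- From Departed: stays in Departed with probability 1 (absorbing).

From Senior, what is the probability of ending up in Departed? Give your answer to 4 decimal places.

0.7778

Let h(s) be the probability of absorption at Departed starting from transient state s. Then h(Departed) = 1 and h(Trainee) = 0. By first-step analysis:
h(Senior) = 0.1·0 + 0.55·h(Senior) + 0.35·1
Solving: h(Senior) = 0.7778.
Starting from Senior, the probability is 0.7778.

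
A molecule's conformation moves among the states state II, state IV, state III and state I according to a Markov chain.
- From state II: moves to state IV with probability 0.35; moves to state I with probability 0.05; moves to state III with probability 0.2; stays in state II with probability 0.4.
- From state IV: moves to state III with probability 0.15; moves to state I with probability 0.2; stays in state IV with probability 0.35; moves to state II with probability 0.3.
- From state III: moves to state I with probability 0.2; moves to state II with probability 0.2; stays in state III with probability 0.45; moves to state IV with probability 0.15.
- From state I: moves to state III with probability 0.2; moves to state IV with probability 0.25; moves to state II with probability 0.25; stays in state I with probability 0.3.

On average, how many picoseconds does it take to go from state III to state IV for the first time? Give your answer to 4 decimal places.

4.5433

Let t(s) be the expected number of picoseconds to first reach state IV from state s, with t(state IV) = 0. Conditioning on the first picosecond:
t(state II) = 1 + 0.4·t(state II) + 0.2·t(state III) + 0.05·t(state I)
t(state III) = 1 + 0.2·t(state II) + 0.45·t(state III) + 0.2·t(state I)
t(state I) = 1 + 0.25·t(state II) + 0.2·t(state III) + 0.3·t(state I)
Solving: t(state II) = 3.5129, t(state III) = 4.5433, t(state I) = 3.9813.
Expected picoseconds from state III to state IV: 4.5433.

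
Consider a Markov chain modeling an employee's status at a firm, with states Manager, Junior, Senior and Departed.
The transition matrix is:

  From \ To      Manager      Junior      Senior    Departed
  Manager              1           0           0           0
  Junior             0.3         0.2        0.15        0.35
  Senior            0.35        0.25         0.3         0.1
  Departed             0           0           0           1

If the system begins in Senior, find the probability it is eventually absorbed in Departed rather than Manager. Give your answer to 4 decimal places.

0.3206

Let h(s) be the probability of absorption at Departed starting from transient state s. Then h(Departed) = 1 and h(Manager) = 0. By first-step analysis:
h(Junior) = 0.3·0 + 0.2·h(Junior) + 0.15·h(Senior) + 0.35·1
h(Senior) = 0.35·0 + 0.25·h(Junior) + 0.3·h(Senior) + 0.1·1
Solving: h(Junior) = 0.4976, h(Senior) = 0.3206.
Starting from Senior, the probability is 0.3206.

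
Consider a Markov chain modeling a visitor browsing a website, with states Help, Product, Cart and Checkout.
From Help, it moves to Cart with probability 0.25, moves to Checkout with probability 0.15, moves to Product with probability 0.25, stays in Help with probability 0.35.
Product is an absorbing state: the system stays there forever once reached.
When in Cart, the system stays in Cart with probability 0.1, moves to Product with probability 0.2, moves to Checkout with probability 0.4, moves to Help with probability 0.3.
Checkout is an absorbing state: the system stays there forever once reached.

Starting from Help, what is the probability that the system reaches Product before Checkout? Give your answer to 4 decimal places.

0.5392

Let h(s) be the probability of absorption at Product starting from transient state s. Then h(Product) = 1 and h(Checkout) = 0. By first-step analysis:
h(Help) = 0.35·h(Help) + 0.25·1 + 0.25·h(Cart) + 0.15·0
h(Cart) = 0.3·h(Help) + 0.2·1 + 0.1·h(Cart) + 0.4·0
Solving: h(Help) = 0.5392, h(Cart) = 0.4020.
Starting from Help, the probability is 0.5392.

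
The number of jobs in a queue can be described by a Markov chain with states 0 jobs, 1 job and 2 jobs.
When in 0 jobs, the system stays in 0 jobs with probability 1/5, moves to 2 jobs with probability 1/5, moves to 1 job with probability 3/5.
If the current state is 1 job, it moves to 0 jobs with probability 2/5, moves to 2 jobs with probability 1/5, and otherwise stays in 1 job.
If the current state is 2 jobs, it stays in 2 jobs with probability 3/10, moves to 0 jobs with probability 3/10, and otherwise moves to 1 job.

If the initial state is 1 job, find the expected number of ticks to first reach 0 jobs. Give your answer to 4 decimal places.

2.6471

Let t(s) be the expected number of ticks to first reach 0 jobs from state s, with t(0 jobs) = 0. Conditioning on the first tick:
t(1 job) = 1 + 0.4·t(1 job) + 0.2·t(2 jobs)
t(2 jobs) = 1 + 0.4·t(1 job) + 0.3·t(2 jobs)
Solving: t(1 job) = 2.6471, t(2 jobs) = 2.9412.
Expected ticks from 1 job to 0 jobs: 2.6471.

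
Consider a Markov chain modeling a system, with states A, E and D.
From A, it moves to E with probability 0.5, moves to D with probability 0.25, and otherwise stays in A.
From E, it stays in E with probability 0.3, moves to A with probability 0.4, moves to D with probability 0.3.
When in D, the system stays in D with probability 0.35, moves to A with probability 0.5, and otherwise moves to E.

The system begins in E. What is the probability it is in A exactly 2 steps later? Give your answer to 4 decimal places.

Sum over the intermediate state after 1 step:
P = P(E→A)·P(A→A) + P(E→E)·P(E→A) + P(E→D)·P(D→A)
  = 0.4×0.25 + 0.3×0.4 + 0.3×0.5
  = 0.1000 + 0.1200 + 0.1500 = 0.3700

0.3700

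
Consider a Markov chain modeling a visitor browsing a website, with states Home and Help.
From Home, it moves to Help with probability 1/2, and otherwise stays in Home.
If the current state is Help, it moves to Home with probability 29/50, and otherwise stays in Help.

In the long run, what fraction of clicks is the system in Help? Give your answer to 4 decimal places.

Let the stationary distribution be π with π = πP and π_1 + π_2 = 1.
π_1 = 0.5·π_1 + 0.58·π_2
Solving with the normalization constraint gives π = (0.5370, 0.4630).
So the stationary probability of Help is 0.4630.

0.4630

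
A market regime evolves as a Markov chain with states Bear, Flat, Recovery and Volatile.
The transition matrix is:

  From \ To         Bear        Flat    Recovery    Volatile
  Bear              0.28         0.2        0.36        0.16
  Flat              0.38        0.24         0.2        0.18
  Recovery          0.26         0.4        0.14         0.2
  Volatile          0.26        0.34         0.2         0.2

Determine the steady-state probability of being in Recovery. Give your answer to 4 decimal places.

0.2340

Let the stationary distribution be π with π = πP and π_1 + π_2 + π_3 + π_4 = 1.
π_1 = 0.28·π_1 + 0.38·π_2 + 0.26·π_3 + 0.26·π_4
π_2 = 0.2·π_1 + 0.24·π_2 + 0.4·π_3 + 0.34·π_4
π_3 = 0.36·π_1 + 0.2·π_2 + 0.14·π_3 + 0.2·π_4
Solving with the normalization constraint gives π = (0.3000, 0.2837, 0.2340, 0.1823).
So the stationary probability of Recovery is 0.2340.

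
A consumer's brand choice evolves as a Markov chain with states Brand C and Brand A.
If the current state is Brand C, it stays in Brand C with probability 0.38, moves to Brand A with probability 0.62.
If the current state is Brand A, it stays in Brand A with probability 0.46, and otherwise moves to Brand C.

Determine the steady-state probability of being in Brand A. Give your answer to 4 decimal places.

Let the stationary distribution be π with π = πP and π_1 + π_2 = 1.
π_1 = 0.38·π_1 + 0.54·π_2
Solving with the normalization constraint gives π = (0.4655, 0.5345).
So the stationary probability of Brand A is 0.5345.

0.5345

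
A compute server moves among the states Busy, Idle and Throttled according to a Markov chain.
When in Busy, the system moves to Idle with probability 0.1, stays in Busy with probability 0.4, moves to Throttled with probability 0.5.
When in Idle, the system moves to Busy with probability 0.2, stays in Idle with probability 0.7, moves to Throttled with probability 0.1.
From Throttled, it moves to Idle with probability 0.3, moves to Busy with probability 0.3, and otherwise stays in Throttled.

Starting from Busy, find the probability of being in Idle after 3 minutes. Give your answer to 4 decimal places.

0.3380

Propagate the distribution vector 3 minutes from Busy.
After 0 minutes: (1.0000, 0.0000, 0.0000)
After 1 minute: (0.4000, 0.1000, 0.5000)
After 2 minutes: (0.3300, 0.2600, 0.4100)
After 3 minutes: (0.3070, 0.3380, 0.3550)
P(in Idle after 3 minutes) = 0.3380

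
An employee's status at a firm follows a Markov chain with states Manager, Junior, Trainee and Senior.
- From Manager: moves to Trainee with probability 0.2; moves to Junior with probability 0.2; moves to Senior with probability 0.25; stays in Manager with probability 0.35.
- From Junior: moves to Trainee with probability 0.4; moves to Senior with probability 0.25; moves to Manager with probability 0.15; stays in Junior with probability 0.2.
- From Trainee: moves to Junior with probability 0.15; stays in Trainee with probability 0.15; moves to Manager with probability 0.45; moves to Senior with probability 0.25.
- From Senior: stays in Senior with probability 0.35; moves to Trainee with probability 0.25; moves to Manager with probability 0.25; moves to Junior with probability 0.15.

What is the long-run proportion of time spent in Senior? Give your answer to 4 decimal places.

0.2778

Let the stationary distribution be π with π = πP and π_1 + π_2 + π_3 + π_4 = 1.
π_1 = 0.35·π_1 + 0.15·π_2 + 0.45·π_3 + 0.25·π_4
π_2 = 0.2·π_1 + 0.2·π_2 + 0.15·π_3 + 0.15·π_4
π_3 = 0.2·π_1 + 0.4·π_2 + 0.15·π_3 + 0.25·π_4
Solving with the normalization constraint gives π = (0.3111, 0.1743, 0.2369, 0.2778).
So the stationary probability of Senior is 0.2778.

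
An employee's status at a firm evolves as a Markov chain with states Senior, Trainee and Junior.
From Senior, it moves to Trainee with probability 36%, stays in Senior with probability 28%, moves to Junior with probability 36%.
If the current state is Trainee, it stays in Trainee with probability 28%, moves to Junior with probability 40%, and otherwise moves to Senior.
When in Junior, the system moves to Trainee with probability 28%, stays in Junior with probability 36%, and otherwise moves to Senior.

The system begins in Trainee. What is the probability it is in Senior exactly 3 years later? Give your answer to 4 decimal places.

Propagate the distribution vector 3 years from Trainee.
After 0 years: (0.0000, 1.0000, 0.0000)
After 1 year: (0.3200, 0.2800, 0.4000)
After 2 years: (0.3232, 0.3056, 0.3712)
After 3 years: (0.3219, 0.3059, 0.3722)
P(in Senior after 3 years) = 0.3219

0.3219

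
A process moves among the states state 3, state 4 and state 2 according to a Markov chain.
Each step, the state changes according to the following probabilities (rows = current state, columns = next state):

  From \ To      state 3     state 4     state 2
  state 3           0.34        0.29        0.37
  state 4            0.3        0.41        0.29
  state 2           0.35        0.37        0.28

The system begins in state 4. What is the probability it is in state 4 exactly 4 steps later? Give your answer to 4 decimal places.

0.3580

Propagate the distribution vector 4 steps from state 4.
After 0 steps: (0.0000, 1.0000, 0.0000)
After 1 step: (0.3000, 0.4100, 0.2900)
After 2 steps: (0.3265, 0.3624, 0.3111)
After 3 steps: (0.3286, 0.3584, 0.3130)
After 4 steps: (0.3288, 0.3580, 0.3132)
P(in state 4 after 4 steps) = 0.3580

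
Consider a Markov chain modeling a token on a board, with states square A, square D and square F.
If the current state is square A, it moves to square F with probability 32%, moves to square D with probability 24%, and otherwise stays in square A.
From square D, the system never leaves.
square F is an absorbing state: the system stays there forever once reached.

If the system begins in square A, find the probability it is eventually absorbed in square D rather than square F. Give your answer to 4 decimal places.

0.4286

Let h(s) be the probability of absorption at square D starting from transient state s. Then h(square D) = 1 and h(square F) = 0. By first-step analysis:
h(square A) = 0.44·h(square A) + 0.24·1 + 0.32·0
Solving: h(square A) = 0.4286.
Starting from square A, the probability is 0.4286.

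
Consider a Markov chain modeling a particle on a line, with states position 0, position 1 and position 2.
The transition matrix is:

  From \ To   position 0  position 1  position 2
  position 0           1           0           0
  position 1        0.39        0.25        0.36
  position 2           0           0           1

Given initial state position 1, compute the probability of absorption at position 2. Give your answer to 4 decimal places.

Let h(s) be the probability of absorption at position 2 starting from transient state s. Then h(position 2) = 1 and h(position 0) = 0. By first-step analysis:
h(position 1) = 0.39·0 + 0.25·h(position 1) + 0.36·1
Solving: h(position 1) = 0.4800.
Starting from position 1, the probability is 0.4800.

0.4800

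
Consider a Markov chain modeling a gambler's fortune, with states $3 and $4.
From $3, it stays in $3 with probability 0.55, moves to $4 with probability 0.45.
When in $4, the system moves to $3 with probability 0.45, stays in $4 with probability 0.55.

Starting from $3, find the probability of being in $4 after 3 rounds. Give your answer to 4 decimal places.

Propagate the distribution vector 3 rounds from $3.
After 0 rounds: (1.0000, 0.0000)
After 1 round: (0.5500, 0.4500)
After 2 rounds: (0.5050, 0.4950)
After 3 rounds: (0.5005, 0.4995)
P(in $4 after 3 rounds) = 0.4995

0.4995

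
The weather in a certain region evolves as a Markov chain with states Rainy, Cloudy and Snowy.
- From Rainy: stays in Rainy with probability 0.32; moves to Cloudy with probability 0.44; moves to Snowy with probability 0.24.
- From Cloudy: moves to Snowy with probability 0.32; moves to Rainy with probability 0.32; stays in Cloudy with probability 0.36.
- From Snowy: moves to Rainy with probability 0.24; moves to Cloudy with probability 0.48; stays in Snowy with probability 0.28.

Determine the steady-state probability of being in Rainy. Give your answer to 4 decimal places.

0.2972

Let the stationary distribution be π with π = πP and π_1 + π_2 + π_3 = 1.
π_1 = 0.32·π_1 + 0.32·π_2 + 0.24·π_3
π_2 = 0.44·π_1 + 0.36·π_2 + 0.48·π_3
Solving with the normalization constraint gives π = (0.2972, 0.4180, 0.2848).
So the stationary probability of Rainy is 0.2972.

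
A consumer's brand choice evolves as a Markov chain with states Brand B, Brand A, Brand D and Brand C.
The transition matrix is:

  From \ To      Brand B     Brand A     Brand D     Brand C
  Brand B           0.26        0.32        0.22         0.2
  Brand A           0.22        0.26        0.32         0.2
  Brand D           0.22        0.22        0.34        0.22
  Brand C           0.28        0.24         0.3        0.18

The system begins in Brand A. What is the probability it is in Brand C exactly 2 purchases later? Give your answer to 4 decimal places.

Propagate the distribution vector 2 purchases from Brand A.
After 0 purchases: (0.0000, 1.0000, 0.0000, 0.0000)
After 1 purchase: (0.2200, 0.2600, 0.3200, 0.2000)
After 2 purchases: (0.2408, 0.2564, 0.3004, 0.2024)
P(in Brand C after 2 purchases) = 0.2024

0.2024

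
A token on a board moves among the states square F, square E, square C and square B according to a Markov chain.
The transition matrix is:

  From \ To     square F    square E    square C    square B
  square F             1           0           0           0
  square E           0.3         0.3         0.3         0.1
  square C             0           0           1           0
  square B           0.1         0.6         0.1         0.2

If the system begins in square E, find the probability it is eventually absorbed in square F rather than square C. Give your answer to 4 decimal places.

Let h(s) be the probability of absorption at square F starting from transient state s. Then h(square F) = 1 and h(square C) = 0. By first-step analysis:
h(square E) = 0.3·1 + 0.3·h(square E) + 0.3·0 + 0.1·h(square B)
h(square B) = 0.1·1 + 0.6·h(square E) + 0.1·0 + 0.2·h(square B)
Solving: h(square E) = 0.5000, h(square B) = 0.5000.
Starting from square E, the probability is 0.5000.

0.5000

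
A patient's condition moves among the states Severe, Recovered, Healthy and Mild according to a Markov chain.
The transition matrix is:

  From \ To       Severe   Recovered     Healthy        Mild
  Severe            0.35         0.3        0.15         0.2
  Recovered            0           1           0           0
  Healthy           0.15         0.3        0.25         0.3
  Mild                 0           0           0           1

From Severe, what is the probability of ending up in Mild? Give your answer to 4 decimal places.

0.4194

Let h(s) be the probability of absorption at Mild starting from transient state s. Then h(Mild) = 1 and h(Recovered) = 0. By first-step analysis:
h(Severe) = 0.35·h(Severe) + 0.3·0 + 0.15·h(Healthy) + 0.2·1
h(Healthy) = 0.15·h(Severe) + 0.3·0 + 0.25·h(Healthy) + 0.3·1
Solving: h(Severe) = 0.4194, h(Healthy) = 0.4839.
Starting from Severe, the probability is 0.4194.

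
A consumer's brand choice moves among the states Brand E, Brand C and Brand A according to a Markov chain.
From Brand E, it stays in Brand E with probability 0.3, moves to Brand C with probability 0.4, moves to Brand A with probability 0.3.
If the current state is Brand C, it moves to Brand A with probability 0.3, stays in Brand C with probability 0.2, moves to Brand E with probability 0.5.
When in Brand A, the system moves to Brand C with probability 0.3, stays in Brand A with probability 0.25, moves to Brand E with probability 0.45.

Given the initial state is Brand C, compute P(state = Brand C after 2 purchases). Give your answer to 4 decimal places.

Sum over the intermediate state after 1 purchase:
P = P(Brand C→Brand E)·P(Brand E→Brand C) + P(Brand C→Brand C)·P(Brand C→Brand C) + P(Brand C→Brand A)·P(Brand A→Brand C)
  = 0.5×0.4 + 0.2×0.2 + 0.3×0.3
  = 0.2000 + 0.0400 + 0.0900 = 0.3300

0.3300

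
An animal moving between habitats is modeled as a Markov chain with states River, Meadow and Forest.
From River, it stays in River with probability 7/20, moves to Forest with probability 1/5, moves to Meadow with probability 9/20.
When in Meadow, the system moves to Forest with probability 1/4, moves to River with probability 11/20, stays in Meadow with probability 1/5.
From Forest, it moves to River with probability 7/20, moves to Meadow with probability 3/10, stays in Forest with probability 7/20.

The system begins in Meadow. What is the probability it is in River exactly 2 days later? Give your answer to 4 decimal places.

Sum over the intermediate state after 1 day:
P = P(Meadow→River)·P(River→River) + P(Meadow→Meadow)·P(Meadow→River) + P(Meadow→Forest)·P(Forest→River)
  = 0.55×0.35 + 0.2×0.55 + 0.25×0.35
  = 0.1925 + 0.1100 + 0.0875 = 0.3900

0.3900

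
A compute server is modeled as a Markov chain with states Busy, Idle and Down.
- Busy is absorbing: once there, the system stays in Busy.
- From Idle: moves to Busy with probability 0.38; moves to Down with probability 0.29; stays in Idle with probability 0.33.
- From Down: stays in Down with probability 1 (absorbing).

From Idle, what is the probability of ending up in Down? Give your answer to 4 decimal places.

0.4328

Let h(s) be the probability of absorption at Down starting from transient state s. Then h(Down) = 1 and h(Busy) = 0. By first-step analysis:
h(Idle) = 0.38·0 + 0.33·h(Idle) + 0.29·1
Solving: h(Idle) = 0.4328.
Starting from Idle, the probability is 0.4328.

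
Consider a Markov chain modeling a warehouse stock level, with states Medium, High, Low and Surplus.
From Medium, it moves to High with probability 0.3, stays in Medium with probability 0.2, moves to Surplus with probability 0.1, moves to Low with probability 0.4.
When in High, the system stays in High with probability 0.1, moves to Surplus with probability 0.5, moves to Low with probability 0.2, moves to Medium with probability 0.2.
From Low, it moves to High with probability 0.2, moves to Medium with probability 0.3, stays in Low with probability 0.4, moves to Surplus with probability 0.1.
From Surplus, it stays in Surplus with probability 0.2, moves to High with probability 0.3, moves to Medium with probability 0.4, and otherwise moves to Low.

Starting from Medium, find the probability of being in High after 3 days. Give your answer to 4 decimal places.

Propagate the distribution vector 3 days from Medium.
After 0 days: (1.0000, 0.0000, 0.0000, 0.0000)
After 1 day: (0.2000, 0.3000, 0.4000, 0.1000)
After 2 days: (0.2600, 0.2000, 0.3100, 0.2300)
After 3 days: (0.2770, 0.2290, 0.2910, 0.2030)
P(in High after 3 days) = 0.2290

0.2290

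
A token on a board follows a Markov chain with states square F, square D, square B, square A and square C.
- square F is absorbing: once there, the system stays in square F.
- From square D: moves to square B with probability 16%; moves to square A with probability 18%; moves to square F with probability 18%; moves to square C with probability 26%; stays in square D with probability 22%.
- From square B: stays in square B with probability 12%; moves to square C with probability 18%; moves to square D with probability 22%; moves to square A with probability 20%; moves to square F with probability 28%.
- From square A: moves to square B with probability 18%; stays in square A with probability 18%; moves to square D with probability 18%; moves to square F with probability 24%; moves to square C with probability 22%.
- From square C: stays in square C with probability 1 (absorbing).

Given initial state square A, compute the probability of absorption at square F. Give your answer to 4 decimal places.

Let h(s) be the probability of absorption at square F starting from transient state s. Then h(square F) = 1 and h(square C) = 0. By first-step analysis:
h(square D) = 0.18·1 + 0.22·h(square D) + 0.16·h(square B) + 0.18·h(square A) + 0.26·0
h(square B) = 0.28·1 + 0.22·h(square D) + 0.12·h(square B) + 0.2·h(square A) + 0.18·0
h(square A) = 0.24·1 + 0.18·h(square D) + 0.18·h(square B) + 0.18·h(square A) + 0.22·0
Solving: h(square D) = 0.4627, h(square B) = 0.5509, h(square A) = 0.5152.
Starting from square A, the probability is 0.5152.

0.5152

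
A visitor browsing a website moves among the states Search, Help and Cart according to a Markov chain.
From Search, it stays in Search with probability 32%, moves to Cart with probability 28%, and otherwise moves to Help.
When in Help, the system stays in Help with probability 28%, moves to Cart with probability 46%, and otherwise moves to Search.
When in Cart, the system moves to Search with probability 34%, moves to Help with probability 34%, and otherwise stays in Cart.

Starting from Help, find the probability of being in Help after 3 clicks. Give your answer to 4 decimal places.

Propagate the distribution vector 3 clicks from Help.
After 0 clicks: (0.0000, 1.0000, 0.0000)
After 1 click: (0.2600, 0.2800, 0.4600)
After 2 clicks: (0.3124, 0.3388, 0.3488)
After 3 clicks: (0.3066, 0.3384, 0.3549)
P(in Help after 3 clicks) = 0.3384

0.3384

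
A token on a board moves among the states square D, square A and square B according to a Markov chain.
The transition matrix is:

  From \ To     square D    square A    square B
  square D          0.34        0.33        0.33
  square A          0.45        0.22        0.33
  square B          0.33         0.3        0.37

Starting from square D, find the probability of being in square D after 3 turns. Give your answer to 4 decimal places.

Propagate the distribution vector 3 turns from square D.
After 0 turns: (1.0000, 0.0000, 0.0000)
After 1 turn: (0.3400, 0.3300, 0.3300)
After 2 turns: (0.3730, 0.2838, 0.3432)
After 3 turns: (0.3678, 0.2885, 0.3437)
P(in square D after 3 turns) = 0.3678

0.3678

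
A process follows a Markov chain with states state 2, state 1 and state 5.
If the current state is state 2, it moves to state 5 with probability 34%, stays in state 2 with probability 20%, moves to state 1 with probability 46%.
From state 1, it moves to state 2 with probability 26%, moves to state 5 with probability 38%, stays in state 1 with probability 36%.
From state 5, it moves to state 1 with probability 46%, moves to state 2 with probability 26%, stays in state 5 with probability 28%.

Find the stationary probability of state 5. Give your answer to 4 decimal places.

Let the stationary distribution be π with π = πP and π_1 + π_2 + π_3 = 1.
π_1 = 0.2·π_1 + 0.26·π_2 + 0.26·π_3
π_2 = 0.46·π_1 + 0.36·π_2 + 0.46·π_3
Solving with the normalization constraint gives π = (0.2453, 0.4182, 0.3365).
So the stationary probability of state 5 is 0.3365.

0.3365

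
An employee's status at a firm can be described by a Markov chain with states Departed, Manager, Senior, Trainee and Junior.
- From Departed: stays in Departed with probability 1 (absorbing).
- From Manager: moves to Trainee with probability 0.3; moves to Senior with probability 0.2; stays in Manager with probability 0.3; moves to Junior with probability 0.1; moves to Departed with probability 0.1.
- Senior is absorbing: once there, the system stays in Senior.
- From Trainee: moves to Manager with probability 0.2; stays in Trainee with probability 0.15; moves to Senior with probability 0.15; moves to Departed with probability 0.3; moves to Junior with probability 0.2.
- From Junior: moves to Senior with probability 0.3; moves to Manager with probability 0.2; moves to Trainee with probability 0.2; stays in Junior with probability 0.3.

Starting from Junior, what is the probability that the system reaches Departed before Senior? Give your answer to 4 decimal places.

Let h(s) be the probability of absorption at Departed starting from transient state s. Then h(Departed) = 1 and h(Senior) = 0. By first-step analysis:
h(Manager) = 0.1·1 + 0.3·h(Manager) + 0.2·0 + 0.3·h(Trainee) + 0.1·h(Junior)
h(Trainee) = 0.3·1 + 0.2·h(Manager) + 0.15·0 + 0.15·h(Trainee) + 0.2·h(Junior)
h(Junior) = 0.2·h(Manager) + 0.3·0 + 0.2·h(Trainee) + 0.3·h(Junior)
Solving: h(Manager) = 0.3971, h(Trainee) = 0.5072, h(Junior) = 0.2584.
Starting from Junior, the probability is 0.2584.

0.2584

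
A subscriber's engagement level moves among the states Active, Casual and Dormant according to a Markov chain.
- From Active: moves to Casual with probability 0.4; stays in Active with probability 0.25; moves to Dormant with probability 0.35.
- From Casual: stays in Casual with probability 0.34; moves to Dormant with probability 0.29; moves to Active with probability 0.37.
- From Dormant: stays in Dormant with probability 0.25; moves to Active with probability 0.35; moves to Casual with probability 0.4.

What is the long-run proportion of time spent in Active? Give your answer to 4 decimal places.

0.3250

Let the stationary distribution be π with π = πP and π_1 + π_2 + π_3 = 1.
π_1 = 0.25·π_1 + 0.37·π_2 + 0.35·π_3
π_2 = 0.4·π_1 + 0.34·π_2 + 0.4·π_3
Solving with the normalization constraint gives π = (0.3250, 0.3774, 0.2976).
So the stationary probability of Active is 0.3250.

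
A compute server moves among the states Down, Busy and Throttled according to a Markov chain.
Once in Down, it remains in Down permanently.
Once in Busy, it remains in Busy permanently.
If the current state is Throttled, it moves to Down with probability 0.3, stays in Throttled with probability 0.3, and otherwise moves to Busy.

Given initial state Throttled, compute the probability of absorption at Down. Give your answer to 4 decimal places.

0.4286

Let h(s) be the probability of absorption at Down starting from transient state s. Then h(Down) = 1 and h(Busy) = 0. By first-step analysis:
h(Throttled) = 0.3·1 + 0.4·0 + 0.3·h(Throttled)
Solving: h(Throttled) = 0.4286.
Starting from Throttled, the probability is 0.4286.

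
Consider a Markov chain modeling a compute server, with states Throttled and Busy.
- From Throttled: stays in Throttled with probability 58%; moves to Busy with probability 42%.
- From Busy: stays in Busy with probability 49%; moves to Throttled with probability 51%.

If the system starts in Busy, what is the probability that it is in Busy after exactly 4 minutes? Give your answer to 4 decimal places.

Propagate the distribution vector 4 minutes from Busy.
After 0 minutes: (0.0000, 1.0000)
After 1 minute: (0.5100, 0.4900)
After 2 minutes: (0.5457, 0.4543)
After 3 minutes: (0.5482, 0.4518)
After 4 minutes: (0.5484, 0.4516)
P(in Busy after 4 minutes) = 0.4516

0.4516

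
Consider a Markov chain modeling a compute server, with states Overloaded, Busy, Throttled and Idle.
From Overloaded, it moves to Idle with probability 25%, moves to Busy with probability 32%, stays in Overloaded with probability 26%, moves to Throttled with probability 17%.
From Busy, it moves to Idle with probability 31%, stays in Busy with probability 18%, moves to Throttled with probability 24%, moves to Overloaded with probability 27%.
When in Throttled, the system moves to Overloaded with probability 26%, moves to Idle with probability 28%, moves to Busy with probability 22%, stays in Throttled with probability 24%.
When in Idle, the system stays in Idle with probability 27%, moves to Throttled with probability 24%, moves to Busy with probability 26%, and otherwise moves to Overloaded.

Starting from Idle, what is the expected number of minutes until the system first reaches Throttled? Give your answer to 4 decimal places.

4.4910

Let t(s) be the expected number of minutes to first reach Throttled from state s, with t(Throttled) = 0. Conditioning on the first minute:
t(Overloaded) = 1 + 0.26·t(Overloaded) + 0.32·t(Busy) + 0.25·t(Idle)
t(Busy) = 1 + 0.27·t(Overloaded) + 0.18·t(Busy) + 0.31·t(Idle)
t(Idle) = 1 + 0.23·t(Overloaded) + 0.26·t(Busy) + 0.27·t(Idle)
Solving: t(Overloaded) = 4.8158, t(Busy) = 4.5030, t(Idle) = 4.4910.
Expected minutes from Idle to Throttled: 4.4910.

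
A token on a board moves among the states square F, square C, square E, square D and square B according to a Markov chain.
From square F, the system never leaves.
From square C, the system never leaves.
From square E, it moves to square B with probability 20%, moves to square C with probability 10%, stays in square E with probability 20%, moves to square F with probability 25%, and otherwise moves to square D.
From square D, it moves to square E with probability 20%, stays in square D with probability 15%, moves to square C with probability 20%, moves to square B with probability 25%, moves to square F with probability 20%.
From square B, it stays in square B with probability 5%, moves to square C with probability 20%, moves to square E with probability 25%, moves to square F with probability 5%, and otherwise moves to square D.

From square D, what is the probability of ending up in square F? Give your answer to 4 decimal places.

0.5022

Let h(s) be the probability of absorption at square F starting from transient state s. Then h(square F) = 1 and h(square C) = 0. By first-step analysis:
h(square E) = 0.25·1 + 0.1·0 + 0.2·h(square E) + 0.25·h(square D) + 0.2·h(square B)
h(square D) = 0.2·1 + 0.2·0 + 0.2·h(square E) + 0.15·h(square D) + 0.25·h(square B)
h(square B) = 0.05·1 + 0.2·0 + 0.25·h(square E) + 0.45·h(square D) + 0.05·h(square B)
Solving: h(square E) = 0.5802, h(square D) = 0.5022, h(square B) = 0.4432.
Starting from square D, the probability is 0.5022.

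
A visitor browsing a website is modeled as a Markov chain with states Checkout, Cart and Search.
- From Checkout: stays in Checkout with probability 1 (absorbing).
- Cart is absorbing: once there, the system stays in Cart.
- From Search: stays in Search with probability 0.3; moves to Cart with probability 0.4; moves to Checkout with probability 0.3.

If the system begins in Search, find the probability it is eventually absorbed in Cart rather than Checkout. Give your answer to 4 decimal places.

0.5714

Let h(s) be the probability of absorption at Cart starting from transient state s. Then h(Cart) = 1 and h(Checkout) = 0. By first-step analysis:
h(Search) = 0.3·0 + 0.4·1 + 0.3·h(Search)
Solving: h(Search) = 0.5714.
Starting from Search, the probability is 0.5714.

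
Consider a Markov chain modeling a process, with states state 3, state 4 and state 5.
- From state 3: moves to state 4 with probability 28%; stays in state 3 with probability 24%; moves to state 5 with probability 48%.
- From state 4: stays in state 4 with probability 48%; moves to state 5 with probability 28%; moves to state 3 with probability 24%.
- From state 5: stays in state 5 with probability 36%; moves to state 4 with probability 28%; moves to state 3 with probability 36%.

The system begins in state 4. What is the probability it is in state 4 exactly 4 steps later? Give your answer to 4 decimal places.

Propagate the distribution vector 4 steps from state 4.
After 0 steps: (0.0000, 1.0000, 0.0000)
After 1 step: (0.2400, 0.4800, 0.2800)
After 2 steps: (0.2736, 0.3760, 0.3504)
After 3 steps: (0.2820, 0.3552, 0.3628)
After 4 steps: (0.2835, 0.3510, 0.3654)
P(in state 4 after 4 steps) = 0.3510

0.3510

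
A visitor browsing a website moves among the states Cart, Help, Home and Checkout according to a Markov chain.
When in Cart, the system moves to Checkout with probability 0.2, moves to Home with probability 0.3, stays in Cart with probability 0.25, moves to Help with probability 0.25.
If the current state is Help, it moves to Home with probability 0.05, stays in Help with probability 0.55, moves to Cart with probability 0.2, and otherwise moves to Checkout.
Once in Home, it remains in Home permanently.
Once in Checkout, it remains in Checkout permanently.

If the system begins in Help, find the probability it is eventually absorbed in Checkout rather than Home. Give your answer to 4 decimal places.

Let h(s) be the probability of absorption at Checkout starting from transient state s. Then h(Checkout) = 1 and h(Home) = 0. By first-step analysis:
h(Cart) = 0.25·h(Cart) + 0.25·h(Help) + 0.3·0 + 0.2·1
h(Help) = 0.2·h(Cart) + 0.55·h(Help) + 0.05·0 + 0.2·1
Solving: h(Cart) = 0.4870, h(Help) = 0.6609.
Starting from Help, the probability is 0.6609.

0.6609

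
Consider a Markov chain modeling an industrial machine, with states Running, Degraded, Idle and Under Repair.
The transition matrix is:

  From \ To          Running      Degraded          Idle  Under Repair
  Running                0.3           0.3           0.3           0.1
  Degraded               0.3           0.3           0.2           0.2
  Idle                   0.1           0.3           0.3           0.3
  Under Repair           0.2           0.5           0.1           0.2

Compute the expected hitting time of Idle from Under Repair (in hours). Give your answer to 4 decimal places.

Let t(s) be the expected number of hours to first reach Idle from state s, with t(Idle) = 0. Conditioning on the first hour:
t(Running) = 1 + 0.3·t(Running) + 0.3·t(Degraded) + 0.1·t(Under Repair)
t(Degraded) = 1 + 0.3·t(Running) + 0.3·t(Degraded) + 0.2·t(Under Repair)
t(Under Repair) = 1 + 0.2·t(Running) + 0.5·t(Degraded) + 0.2·t(Under Repair)
Solving: t(Running) = 4.2105, t(Degraded) = 4.7368, t(Under Repair) = 5.2632.
Expected hours from Under Repair to Idle: 5.2632.

5.2632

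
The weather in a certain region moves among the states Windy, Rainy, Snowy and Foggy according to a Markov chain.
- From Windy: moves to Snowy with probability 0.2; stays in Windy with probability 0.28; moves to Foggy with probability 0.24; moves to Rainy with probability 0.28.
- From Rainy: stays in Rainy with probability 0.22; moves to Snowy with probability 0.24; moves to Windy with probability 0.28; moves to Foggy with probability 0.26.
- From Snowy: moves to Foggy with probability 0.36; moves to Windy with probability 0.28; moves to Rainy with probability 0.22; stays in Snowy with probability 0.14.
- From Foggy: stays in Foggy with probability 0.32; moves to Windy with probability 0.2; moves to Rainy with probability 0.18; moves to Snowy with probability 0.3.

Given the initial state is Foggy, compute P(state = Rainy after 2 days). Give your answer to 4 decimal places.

0.2192

Propagate the distribution vector 2 days from Foggy.
After 0 days: (0.0000, 0.0000, 0.0000, 1.0000)
After 1 day: (0.2000, 0.1800, 0.3000, 0.3200)
After 2 days: (0.2544, 0.2192, 0.2212, 0.3052)
P(in Rainy after 2 days) = 0.2192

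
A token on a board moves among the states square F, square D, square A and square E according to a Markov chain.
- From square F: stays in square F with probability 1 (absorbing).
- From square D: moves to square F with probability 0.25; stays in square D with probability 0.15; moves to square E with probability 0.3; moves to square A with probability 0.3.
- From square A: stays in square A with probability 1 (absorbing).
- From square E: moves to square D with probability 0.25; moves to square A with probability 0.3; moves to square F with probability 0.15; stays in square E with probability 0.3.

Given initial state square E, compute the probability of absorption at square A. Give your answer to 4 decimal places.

0.6346

Let h(s) be the probability of absorption at square A starting from transient state s. Then h(square A) = 1 and h(square F) = 0. By first-step analysis:
h(square D) = 0.25·0 + 0.15·h(square D) + 0.3·1 + 0.3·h(square E)
h(square E) = 0.15·0 + 0.25·h(square D) + 0.3·1 + 0.3·h(square E)
Solving: h(square D) = 0.5769, h(square E) = 0.6346.
Starting from square E, the probability is 0.6346.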